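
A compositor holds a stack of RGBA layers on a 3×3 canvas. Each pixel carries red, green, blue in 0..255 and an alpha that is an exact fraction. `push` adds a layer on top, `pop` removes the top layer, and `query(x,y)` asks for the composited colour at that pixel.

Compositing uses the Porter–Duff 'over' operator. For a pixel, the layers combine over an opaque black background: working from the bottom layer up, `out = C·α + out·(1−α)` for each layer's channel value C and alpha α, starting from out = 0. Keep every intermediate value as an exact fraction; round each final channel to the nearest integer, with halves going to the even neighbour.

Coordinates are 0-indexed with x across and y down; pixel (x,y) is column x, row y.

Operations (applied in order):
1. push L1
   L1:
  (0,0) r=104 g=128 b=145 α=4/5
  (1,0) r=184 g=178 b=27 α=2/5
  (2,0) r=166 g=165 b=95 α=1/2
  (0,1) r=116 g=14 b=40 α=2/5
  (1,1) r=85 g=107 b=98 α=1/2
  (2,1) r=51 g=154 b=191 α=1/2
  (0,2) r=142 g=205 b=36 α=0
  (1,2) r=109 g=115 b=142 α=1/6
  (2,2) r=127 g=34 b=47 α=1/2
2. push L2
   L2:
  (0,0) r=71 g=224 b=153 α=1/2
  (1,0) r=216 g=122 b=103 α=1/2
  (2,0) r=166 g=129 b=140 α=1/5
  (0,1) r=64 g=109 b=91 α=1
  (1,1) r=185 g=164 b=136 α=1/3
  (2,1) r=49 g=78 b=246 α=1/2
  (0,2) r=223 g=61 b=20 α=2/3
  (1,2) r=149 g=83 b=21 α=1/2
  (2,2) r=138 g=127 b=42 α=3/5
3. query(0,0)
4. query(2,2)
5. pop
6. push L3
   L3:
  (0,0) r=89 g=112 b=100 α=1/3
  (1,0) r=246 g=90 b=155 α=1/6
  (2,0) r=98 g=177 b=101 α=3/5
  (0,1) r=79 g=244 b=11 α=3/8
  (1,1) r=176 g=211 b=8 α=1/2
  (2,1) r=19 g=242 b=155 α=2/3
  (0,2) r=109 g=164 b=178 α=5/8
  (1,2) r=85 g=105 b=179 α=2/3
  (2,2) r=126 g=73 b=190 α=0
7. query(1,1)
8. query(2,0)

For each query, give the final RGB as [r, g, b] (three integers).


query (0,0) [L1,L2] — begin 0,0,0
+L1 (α=4/5) → [416/5, 512/5, 116]
+L2 (α=1/2) → [771/10, 816/5, 269/2]
→ [77, 163, 134]

at x=2,y=2 over L1,L2:
after L1 α=1/2: [127/2, 17, 47/2]
after L2 α=3/5: [541/5, 83, 173/5]
→ [108, 83, 35]

query (1,1) [L1,L3] — begin 0,0,0
+L1 (α=1/2) → [85/2, 107/2, 49]
+L3 (α=1/2) → [437/4, 529/4, 57/2]
= [109, 132, 28]

at x=2,y=0 over L1,L3:
+L1 (α=1/2) → [83, 165/2, 95/2]
+L3 (α=3/5) → [92, 696/5, 398/5]
→ [92, 139, 80]


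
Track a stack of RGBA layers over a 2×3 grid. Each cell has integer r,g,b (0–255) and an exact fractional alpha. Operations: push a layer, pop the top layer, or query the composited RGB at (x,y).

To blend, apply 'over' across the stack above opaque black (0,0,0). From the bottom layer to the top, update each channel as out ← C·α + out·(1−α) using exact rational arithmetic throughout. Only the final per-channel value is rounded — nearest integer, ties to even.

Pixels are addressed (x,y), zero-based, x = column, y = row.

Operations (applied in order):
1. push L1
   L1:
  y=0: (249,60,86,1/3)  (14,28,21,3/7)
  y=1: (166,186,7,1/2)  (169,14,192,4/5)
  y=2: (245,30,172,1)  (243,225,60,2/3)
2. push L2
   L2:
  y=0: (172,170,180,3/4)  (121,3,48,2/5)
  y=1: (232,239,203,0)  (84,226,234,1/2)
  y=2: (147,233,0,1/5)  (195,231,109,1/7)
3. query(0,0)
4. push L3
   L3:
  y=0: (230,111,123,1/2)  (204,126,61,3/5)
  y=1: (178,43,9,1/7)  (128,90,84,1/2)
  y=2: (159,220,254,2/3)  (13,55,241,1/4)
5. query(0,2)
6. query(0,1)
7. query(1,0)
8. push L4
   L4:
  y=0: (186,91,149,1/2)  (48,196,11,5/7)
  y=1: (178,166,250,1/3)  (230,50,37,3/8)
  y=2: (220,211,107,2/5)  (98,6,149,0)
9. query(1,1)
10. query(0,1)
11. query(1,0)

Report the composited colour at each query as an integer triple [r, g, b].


(0,0) stack=L1,L2; from [0,0,0]:
after L1 α=1/3: [83, 20, 86/3]
after L2 α=3/4: [599/4, 265/2, 853/6]
→ [150, 132, 142]

query (0,2) [L1,L2,L3] — begin 0,0,0
+L1 (α=1) → [245, 30, 172]
+L2 (α=1/5) → [1127/5, 353/5, 688/5]
+L3 (α=2/3) → [2717/15, 851/5, 1076/5]
rounded: [181, 170, 215]

(0,1) stack=L1,L2,L3; from [0,0,0]:
+L1 (α=1/2) → [83, 93, 7/2]
+L2 (α=0) → [83, 93, 7/2]
+L3 (α=1/7) → [676/7, 601/7, 30/7]
rounded: [97, 86, 4]

(1,0) stack=L1,L2,L3; from [0,0,0]:
L1 α=3/7: [6, 12, 9]
L2 α=2/5: [52, 42/5, 123/5]
L3 α=3/5: [716/5, 1974/25, 1161/25]
→ [143, 79, 46]

query (1,1) [L1,L2,L3,L4] — begin 0,0,0
+L1 (α=4/5) → [676/5, 56/5, 768/5]
+L2 (α=1/2) → [548/5, 593/5, 969/5]
+L3 (α=1/2) → [594/5, 1043/10, 1389/10]
+L4 (α=3/8) → [321/2, 1343/16, 1611/16]
rounded: [160, 84, 101]

at x=0,y=1 over L1,L2,L3,L4:
L1 α=1/2: [83, 93, 7/2]
L2 α=0: [83, 93, 7/2]
L3 α=1/7: [676/7, 601/7, 30/7]
L4 α=1/3: [866/7, 788/7, 1810/21]
= [124, 113, 86]

query (1,0) [L1,L2,L3,L4] — begin 0,0,0
L1 α=3/7: [6, 12, 9]
L2 α=2/5: [52, 42/5, 123/5]
L3 α=3/5: [716/5, 1974/25, 1161/25]
L4 α=5/7: [376/5, 4064/25, 3697/175]
rounded: [75, 163, 21]


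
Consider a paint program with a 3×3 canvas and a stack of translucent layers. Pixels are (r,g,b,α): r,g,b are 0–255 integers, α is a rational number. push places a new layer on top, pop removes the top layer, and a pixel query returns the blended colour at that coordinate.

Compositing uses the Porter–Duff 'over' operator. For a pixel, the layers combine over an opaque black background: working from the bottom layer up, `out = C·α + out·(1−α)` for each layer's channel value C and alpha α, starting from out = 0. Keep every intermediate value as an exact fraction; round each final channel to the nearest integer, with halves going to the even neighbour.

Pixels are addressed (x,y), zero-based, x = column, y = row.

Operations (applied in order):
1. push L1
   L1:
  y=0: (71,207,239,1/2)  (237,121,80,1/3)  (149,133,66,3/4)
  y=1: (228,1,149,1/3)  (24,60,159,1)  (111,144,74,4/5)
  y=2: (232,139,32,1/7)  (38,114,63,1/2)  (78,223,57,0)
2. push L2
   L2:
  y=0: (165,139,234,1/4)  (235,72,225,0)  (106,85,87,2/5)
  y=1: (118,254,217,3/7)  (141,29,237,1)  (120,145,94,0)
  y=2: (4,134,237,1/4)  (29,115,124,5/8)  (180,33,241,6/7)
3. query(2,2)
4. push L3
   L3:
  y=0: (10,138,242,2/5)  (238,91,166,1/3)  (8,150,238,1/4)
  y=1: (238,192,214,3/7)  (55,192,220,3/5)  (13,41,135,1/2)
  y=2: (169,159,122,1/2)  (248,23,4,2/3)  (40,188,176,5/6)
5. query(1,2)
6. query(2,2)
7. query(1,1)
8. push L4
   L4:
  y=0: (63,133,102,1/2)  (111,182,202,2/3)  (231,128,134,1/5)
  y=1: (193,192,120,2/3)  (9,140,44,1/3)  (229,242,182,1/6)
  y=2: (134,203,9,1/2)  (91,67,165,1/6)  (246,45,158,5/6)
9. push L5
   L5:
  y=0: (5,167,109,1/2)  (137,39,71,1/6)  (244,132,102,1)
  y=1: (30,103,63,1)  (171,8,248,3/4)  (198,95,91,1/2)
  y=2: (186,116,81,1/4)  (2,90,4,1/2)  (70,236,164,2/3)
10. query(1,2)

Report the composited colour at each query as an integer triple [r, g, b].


(2,2) stack=L1,L2; from [0,0,0]:
L1 α=0: [0, 0, 0]
L2 α=6/7: [1080/7, 198/7, 1446/7]
rounded: [154, 28, 207]

at x=1,y=2 over L1,L2,L3:
after L1 α=1/2: [19, 57, 63/2]
after L2 α=5/8: [101/4, 373/4, 1429/16]
after L3 α=2/3: [695/4, 557/12, 519/16]
rounded: [174, 46, 32]

(2,2) stack=L1,L2,L3; from [0,0,0]:
+L1 (α=0) → [0, 0, 0]
+L2 (α=6/7) → [1080/7, 198/7, 1446/7]
+L3 (α=5/6) → [1240/21, 3389/21, 3803/21]
= [59, 161, 181]

at x=1,y=1 over L1,L2,L3:
+L1 (α=1) → [24, 60, 159]
+L2 (α=1) → [141, 29, 237]
+L3 (α=3/5) → [447/5, 634/5, 1134/5]
→ [89, 127, 227]

(1,2) stack=L1,L2,L3,L4,L5; from [0,0,0]:
after L1 α=1/2: [19, 57, 63/2]
after L2 α=5/8: [101/4, 373/4, 1429/16]
after L3 α=2/3: [695/4, 557/12, 519/16]
after L4 α=1/6: [3839/24, 3589/72, 1745/32]
after L5 α=1/2: [3887/48, 10069/144, 1873/64]
→ [81, 70, 29]


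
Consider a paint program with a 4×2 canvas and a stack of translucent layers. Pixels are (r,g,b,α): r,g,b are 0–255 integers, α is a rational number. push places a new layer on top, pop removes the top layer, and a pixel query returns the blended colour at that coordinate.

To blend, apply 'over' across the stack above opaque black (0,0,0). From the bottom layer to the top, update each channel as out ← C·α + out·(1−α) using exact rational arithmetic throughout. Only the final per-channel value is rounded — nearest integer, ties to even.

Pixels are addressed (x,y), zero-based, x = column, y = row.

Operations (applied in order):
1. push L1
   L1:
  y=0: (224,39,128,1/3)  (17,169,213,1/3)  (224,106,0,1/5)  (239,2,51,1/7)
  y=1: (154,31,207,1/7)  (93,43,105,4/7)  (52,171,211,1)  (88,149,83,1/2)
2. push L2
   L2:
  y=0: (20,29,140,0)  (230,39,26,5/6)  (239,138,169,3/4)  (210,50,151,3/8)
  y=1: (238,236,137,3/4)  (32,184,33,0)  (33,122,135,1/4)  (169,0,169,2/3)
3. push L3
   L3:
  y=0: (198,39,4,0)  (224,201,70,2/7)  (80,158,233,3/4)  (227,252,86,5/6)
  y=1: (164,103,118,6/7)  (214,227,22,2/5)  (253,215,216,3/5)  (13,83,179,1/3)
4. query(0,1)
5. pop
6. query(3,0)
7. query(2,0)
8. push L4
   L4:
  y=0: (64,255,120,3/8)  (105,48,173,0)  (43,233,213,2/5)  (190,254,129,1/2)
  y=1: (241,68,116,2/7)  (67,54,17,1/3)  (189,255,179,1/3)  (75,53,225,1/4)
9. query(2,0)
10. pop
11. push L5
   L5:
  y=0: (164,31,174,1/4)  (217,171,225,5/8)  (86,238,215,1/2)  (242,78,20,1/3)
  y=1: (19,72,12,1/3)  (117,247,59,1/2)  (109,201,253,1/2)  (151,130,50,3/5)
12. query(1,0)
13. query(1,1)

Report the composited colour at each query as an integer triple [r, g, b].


query (0,1) [L1,L2,L3] — begin 0,0,0
L1 α=1/7: [22, 31/7, 207/7]
L2 α=3/4: [184, 4987/28, 771/7]
L3 α=6/7: [1168/7, 22291/196, 5727/49]
= [167, 114, 117]

query (3,0) [L1,L2] — begin 0,0,0
+L1 (α=1/7) → [239/7, 2/7, 51/7]
+L2 (α=3/8) → [5605/56, 265/14, 1713/28]
= [100, 19, 61]

query (2,0) [L1,L2] — begin 0,0,0
after L1 α=1/5: [224/5, 106/5, 0]
after L2 α=3/4: [3809/20, 544/5, 507/4]
rounded: [190, 109, 127]

at x=2,y=0 over L1,L2,L4:
L1 α=1/5: [224/5, 106/5, 0]
L2 α=3/4: [3809/20, 544/5, 507/4]
L4 α=2/5: [13147/100, 3962/25, 645/4]
→ [131, 158, 161]

(1,0) stack=L1,L2,L5; from [0,0,0]:
+L1 (α=1/3) → [17/3, 169/3, 71]
+L2 (α=5/6) → [3467/18, 377/9, 67/2]
+L5 (α=5/8) → [9977/48, 1471/12, 2451/16]
rounded: [208, 123, 153]

(1,1) stack=L1,L2,L5; from [0,0,0]:
after L1 α=4/7: [372/7, 172/7, 60]
after L2 α=0: [372/7, 172/7, 60]
after L5 α=1/2: [1191/14, 1901/14, 119/2]
= [85, 136, 60]


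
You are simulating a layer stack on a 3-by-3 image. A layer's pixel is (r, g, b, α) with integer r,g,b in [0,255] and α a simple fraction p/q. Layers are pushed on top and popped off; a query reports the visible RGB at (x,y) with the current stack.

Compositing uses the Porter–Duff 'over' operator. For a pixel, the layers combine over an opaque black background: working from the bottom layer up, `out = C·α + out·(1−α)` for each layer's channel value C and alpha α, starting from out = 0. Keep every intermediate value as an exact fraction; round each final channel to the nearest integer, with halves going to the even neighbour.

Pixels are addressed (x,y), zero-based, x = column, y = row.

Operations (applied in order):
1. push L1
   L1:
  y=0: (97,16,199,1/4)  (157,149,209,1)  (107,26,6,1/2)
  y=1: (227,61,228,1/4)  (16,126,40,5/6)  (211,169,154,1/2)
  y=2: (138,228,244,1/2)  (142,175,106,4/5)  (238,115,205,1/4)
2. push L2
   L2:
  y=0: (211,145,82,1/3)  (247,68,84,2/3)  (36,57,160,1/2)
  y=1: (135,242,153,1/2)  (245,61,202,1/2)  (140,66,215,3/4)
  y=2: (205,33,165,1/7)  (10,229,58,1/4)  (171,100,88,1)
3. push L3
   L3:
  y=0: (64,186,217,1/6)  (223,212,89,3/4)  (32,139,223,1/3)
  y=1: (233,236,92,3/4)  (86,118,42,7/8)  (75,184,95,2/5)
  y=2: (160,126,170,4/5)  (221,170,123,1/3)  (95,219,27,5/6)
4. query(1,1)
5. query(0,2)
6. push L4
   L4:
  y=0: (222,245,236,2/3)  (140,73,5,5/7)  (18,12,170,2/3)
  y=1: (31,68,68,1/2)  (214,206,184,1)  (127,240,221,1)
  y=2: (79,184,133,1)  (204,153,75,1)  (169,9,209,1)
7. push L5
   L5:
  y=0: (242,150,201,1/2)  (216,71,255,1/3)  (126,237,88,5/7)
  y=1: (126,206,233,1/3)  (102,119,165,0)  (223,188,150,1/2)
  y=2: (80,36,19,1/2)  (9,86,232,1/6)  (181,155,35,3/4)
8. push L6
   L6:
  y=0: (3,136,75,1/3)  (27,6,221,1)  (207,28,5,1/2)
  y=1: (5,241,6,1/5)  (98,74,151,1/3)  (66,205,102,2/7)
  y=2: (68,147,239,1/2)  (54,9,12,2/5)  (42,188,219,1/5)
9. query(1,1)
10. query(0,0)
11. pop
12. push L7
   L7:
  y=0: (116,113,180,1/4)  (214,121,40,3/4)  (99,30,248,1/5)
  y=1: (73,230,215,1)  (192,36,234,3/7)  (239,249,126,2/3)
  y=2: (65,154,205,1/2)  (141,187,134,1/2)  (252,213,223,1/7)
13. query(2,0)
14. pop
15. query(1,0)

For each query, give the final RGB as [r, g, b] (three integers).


query (1,1) [L1,L2,L3] — begin 0,0,0
+L1 (α=5/6) → [40/3, 105, 100/3]
+L2 (α=1/2) → [775/6, 83, 353/3]
+L3 (α=7/8) → [4387/48, 909/8, 1235/24]
rounded: [91, 114, 51]

(0,2) stack=L1,L2,L3; from [0,0,0]:
L1 α=1/2: [69, 114, 122]
L2 α=1/7: [619/7, 717/7, 897/7]
L3 α=4/5: [5099/35, 849/7, 5657/35]
rounded: [146, 121, 162]

query (1,1) [L1,L2,L3,L4,L5,L6] — begin 0,0,0
+L1 (α=5/6) → [40/3, 105, 100/3]
+L2 (α=1/2) → [775/6, 83, 353/3]
+L3 (α=7/8) → [4387/48, 909/8, 1235/24]
+L4 (α=1) → [214, 206, 184]
+L5 (α=0) → [214, 206, 184]
+L6 (α=1/3) → [526/3, 162, 173]
→ [175, 162, 173]

query (0,0) [L1,L2,L3,L4,L5,L6] — begin 0,0,0
L1 α=1/4: [97/4, 4, 199/4]
L2 α=1/3: [173/2, 51, 121/2]
L3 α=1/6: [331/4, 147/2, 1039/12]
L4 α=2/3: [2107/12, 1127/6, 6703/36]
L5 α=1/2: [5011/24, 2027/12, 13939/72]
L6 α=1/3: [5047/36, 2843/18, 16639/108]
rounded: [140, 158, 154]

query (2,0) [L1,L2,L3,L4,L5,L7] — begin 0,0,0
+L1 (α=1/2) → [107/2, 13, 3]
+L2 (α=1/2) → [179/4, 35, 163/2]
+L3 (α=1/3) → [81/2, 209/3, 386/3]
+L4 (α=2/3) → [51/2, 281/9, 1406/9]
+L5 (α=5/7) → [681/7, 11227/63, 6772/63]
+L7 (α=1/5) → [3417/35, 46798/315, 42712/315]
→ [98, 149, 136]

query (1,0) [L1,L2,L3,L4,L5] — begin 0,0,0
L1 α=1: [157, 149, 209]
L2 α=2/3: [217, 95, 377/3]
L3 α=3/4: [443/2, 731/4, 589/6]
L4 α=5/7: [1143/7, 1461/14, 664/21]
L5 α=1/3: [1266/7, 1958/21, 6683/63]
rounded: [181, 93, 106]


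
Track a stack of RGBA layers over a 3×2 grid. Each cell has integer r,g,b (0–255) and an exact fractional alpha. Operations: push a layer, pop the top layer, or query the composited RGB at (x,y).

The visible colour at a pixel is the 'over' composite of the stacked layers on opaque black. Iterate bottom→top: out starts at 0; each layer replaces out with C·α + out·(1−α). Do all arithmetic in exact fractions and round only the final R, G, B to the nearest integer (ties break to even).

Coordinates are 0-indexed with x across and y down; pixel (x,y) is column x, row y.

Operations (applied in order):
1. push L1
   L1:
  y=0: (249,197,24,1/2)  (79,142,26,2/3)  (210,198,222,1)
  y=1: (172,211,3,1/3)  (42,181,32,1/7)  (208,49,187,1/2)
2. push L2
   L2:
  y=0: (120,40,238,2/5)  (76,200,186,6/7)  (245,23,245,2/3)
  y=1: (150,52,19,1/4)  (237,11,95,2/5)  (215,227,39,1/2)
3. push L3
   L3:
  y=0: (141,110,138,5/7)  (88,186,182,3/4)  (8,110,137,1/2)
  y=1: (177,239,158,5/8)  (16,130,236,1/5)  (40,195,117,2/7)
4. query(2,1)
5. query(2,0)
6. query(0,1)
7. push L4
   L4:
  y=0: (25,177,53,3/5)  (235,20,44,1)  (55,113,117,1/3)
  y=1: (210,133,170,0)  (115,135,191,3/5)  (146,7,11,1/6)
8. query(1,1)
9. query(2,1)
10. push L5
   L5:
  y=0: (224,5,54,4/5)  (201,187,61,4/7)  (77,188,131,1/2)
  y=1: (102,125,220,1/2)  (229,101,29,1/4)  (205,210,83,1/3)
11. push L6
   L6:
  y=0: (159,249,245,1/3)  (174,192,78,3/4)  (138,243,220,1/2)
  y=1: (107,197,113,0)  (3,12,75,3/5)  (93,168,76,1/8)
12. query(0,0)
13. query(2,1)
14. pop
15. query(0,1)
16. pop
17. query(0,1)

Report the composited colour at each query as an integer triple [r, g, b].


query (2,1) [L1,L2,L3] — begin 0,0,0
L1 α=1/2: [104, 49/2, 187/2]
L2 α=1/2: [319/2, 503/4, 265/4]
L3 α=2/7: [1755/14, 4075/28, 323/4]
→ [125, 146, 81]

at x=2,y=0 over L1,L2,L3:
after L1 α=1: [210, 198, 222]
after L2 α=2/3: [700/3, 244/3, 712/3]
after L3 α=1/2: [362/3, 287/3, 1123/6]
rounded: [121, 96, 187]

at x=0,y=1 over L1,L2,L3:
+L1 (α=1/3) → [172/3, 211/3, 1]
+L2 (α=1/4) → [161/2, 263/4, 11/2]
+L3 (α=5/8) → [2253/16, 5569/32, 1613/16]
→ [141, 174, 101]

at x=1,y=1 over L1,L2,L3,L4:
L1 α=1/7: [6, 181/7, 32/7]
L2 α=2/5: [492/5, 697/35, 1426/35]
L3 α=1/5: [2048/25, 7338/175, 13964/175]
L4 α=3/5: [12721/125, 85551/875, 128203/875]
→ [102, 98, 147]

(2,1) stack=L1,L2,L3,L4; from [0,0,0]:
after L1 α=1/2: [104, 49/2, 187/2]
after L2 α=1/2: [319/2, 503/4, 265/4]
after L3 α=2/7: [1755/14, 4075/28, 323/4]
after L4 α=1/6: [10819/84, 6857/56, 553/8]
→ [129, 122, 69]

at x=0,y=0 over L1,L2,L3,L4,L5,L6:
+L1 (α=1/2) → [249/2, 197/2, 12]
+L2 (α=2/5) → [1227/10, 751/10, 512/5]
+L3 (α=5/7) → [4752/35, 3501/35, 4474/35]
+L4 (α=3/5) → [12129/175, 25587/175, 14513/175]
+L5 (α=4/5) → [168929/875, 29087/875, 52313/875]
+L6 (α=1/3) → [476983/2625, 276049/2625, 319001/2625]
= [182, 105, 122]

(2,1) stack=L1,L2,L3,L4,L5,L6; from [0,0,0]:
after L1 α=1/2: [104, 49/2, 187/2]
after L2 α=1/2: [319/2, 503/4, 265/4]
after L3 α=2/7: [1755/14, 4075/28, 323/4]
after L4 α=1/6: [10819/84, 6857/56, 553/8]
after L5 α=1/3: [19429/126, 12737/84, 295/4]
after L6 α=1/8: [21103/144, 14753/96, 2369/32]
rounded: [147, 154, 74]

query (0,1) [L1,L2,L3,L4,L5] — begin 0,0,0
after L1 α=1/3: [172/3, 211/3, 1]
after L2 α=1/4: [161/2, 263/4, 11/2]
after L3 α=5/8: [2253/16, 5569/32, 1613/16]
after L4 α=0: [2253/16, 5569/32, 1613/16]
after L5 α=1/2: [3885/32, 9569/64, 5133/32]
= [121, 150, 160]

query (0,1) [L1,L2,L3,L4] — begin 0,0,0
after L1 α=1/3: [172/3, 211/3, 1]
after L2 α=1/4: [161/2, 263/4, 11/2]
after L3 α=5/8: [2253/16, 5569/32, 1613/16]
after L4 α=0: [2253/16, 5569/32, 1613/16]
= [141, 174, 101]


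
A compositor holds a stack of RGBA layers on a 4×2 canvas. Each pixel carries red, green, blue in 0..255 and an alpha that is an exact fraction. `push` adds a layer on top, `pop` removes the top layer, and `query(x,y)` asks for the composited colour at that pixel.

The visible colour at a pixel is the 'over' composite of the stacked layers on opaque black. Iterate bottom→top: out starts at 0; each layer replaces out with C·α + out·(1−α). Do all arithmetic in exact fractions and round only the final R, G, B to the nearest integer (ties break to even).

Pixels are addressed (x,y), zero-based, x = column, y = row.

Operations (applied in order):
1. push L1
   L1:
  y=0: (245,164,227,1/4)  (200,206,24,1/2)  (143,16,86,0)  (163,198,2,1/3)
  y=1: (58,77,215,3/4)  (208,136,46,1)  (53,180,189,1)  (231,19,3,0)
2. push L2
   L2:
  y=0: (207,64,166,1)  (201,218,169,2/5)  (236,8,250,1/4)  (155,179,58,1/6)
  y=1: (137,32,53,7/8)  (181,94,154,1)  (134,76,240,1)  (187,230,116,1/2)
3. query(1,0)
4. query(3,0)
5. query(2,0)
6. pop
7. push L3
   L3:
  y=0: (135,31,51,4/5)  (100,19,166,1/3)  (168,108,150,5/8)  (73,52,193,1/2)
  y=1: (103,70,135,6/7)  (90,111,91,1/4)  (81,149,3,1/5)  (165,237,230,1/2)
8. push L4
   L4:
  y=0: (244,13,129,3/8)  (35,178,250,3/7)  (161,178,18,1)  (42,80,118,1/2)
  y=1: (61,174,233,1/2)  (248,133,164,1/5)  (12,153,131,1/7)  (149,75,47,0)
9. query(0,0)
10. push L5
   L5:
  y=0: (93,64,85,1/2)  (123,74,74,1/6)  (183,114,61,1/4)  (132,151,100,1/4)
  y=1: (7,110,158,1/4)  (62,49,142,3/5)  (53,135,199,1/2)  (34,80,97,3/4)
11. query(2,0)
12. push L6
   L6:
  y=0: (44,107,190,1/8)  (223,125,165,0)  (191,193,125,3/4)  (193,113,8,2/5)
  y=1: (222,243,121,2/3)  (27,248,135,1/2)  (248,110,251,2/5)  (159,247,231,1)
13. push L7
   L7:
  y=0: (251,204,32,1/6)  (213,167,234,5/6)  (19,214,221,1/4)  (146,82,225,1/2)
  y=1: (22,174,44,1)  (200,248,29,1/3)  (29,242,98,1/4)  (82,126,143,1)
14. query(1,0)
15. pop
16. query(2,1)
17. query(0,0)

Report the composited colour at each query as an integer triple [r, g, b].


at x=1,y=0 over L1,L2:
L1 α=1/2: [100, 103, 12]
L2 α=2/5: [702/5, 149, 374/5]
→ [140, 149, 75]

at x=3,y=0 over L1,L2:
after L1 α=1/3: [163/3, 66, 2/3]
after L2 α=1/6: [640/9, 509/6, 92/9]
rounded: [71, 85, 10]

at x=2,y=0 over L1,L2:
+L1 (α=0) → [0, 0, 0]
+L2 (α=1/4) → [59, 2, 125/2]
rounded: [59, 2, 62]

query (0,0) [L1,L3,L4] — begin 0,0,0
after L1 α=1/4: [245/4, 41, 227/4]
after L3 α=4/5: [481/4, 33, 1043/20]
after L4 α=3/8: [5333/32, 51/2, 2591/32]
→ [167, 26, 81]

query (2,0) [L1,L3,L4,L5] — begin 0,0,0
after L1 α=0: [0, 0, 0]
after L3 α=5/8: [105, 135/2, 375/4]
after L4 α=1: [161, 178, 18]
after L5 α=1/4: [333/2, 162, 115/4]
rounded: [166, 162, 29]

(1,0) stack=L1,L3,L4,L5,L6,L7; from [0,0,0]:
after L1 α=1/2: [100, 103, 12]
after L3 α=1/3: [100, 75, 190/3]
after L4 α=3/7: [505/7, 834/7, 430/3]
after L5 α=1/6: [1693/21, 2344/21, 1186/9]
after L6 α=0: [1693/21, 2344/21, 1186/9]
after L7 α=5/6: [12029/63, 19879/126, 5858/27]
rounded: [191, 158, 217]

at x=2,y=1 over L1,L3,L4,L5,L6:
after L1 α=1: [53, 180, 189]
after L3 α=1/5: [293/5, 869/5, 759/5]
after L4 α=1/7: [1818/35, 5979/35, 5209/35]
after L5 α=1/2: [3673/70, 5352/35, 6087/35]
after L6 α=2/5: [45739/350, 23756/175, 35831/175]
= [131, 136, 205]

query (0,0) [L1,L3,L4,L5,L6] — begin 0,0,0
L1 α=1/4: [245/4, 41, 227/4]
L3 α=4/5: [481/4, 33, 1043/20]
L4 α=3/8: [5333/32, 51/2, 2591/32]
L5 α=1/2: [8309/64, 179/4, 5311/64]
L6 α=1/8: [60979/512, 1681/32, 49337/512]
→ [119, 53, 96]


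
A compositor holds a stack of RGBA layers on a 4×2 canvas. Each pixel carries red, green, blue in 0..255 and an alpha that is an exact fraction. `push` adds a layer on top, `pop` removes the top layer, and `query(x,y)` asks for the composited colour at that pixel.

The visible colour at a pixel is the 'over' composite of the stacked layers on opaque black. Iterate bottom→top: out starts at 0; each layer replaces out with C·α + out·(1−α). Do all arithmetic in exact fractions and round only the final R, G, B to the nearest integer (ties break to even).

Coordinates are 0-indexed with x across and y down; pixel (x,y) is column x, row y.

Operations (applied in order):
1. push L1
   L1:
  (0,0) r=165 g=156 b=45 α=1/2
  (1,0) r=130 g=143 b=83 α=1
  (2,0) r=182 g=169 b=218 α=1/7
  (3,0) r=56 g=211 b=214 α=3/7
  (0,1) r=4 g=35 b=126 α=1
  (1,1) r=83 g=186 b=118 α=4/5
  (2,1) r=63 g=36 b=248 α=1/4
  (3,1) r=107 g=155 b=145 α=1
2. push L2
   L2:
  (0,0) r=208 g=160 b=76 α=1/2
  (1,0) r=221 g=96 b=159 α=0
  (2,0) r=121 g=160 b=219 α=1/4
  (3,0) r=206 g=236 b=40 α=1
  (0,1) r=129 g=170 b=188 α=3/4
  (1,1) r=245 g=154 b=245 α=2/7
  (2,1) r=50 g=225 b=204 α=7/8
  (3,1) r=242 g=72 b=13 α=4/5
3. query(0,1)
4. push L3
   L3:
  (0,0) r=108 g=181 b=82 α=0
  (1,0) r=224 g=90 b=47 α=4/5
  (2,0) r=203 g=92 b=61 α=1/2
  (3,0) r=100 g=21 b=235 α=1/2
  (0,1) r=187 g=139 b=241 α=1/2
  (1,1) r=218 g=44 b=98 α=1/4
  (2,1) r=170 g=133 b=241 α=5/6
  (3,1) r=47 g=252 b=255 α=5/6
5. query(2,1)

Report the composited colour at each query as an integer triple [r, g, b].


query (0,1) [L1,L2] — begin 0,0,0
+L1 (α=1) → [4, 35, 126]
+L2 (α=3/4) → [391/4, 545/4, 345/2]
→ [98, 136, 172]

(2,1) stack=L1,L2,L3; from [0,0,0]:
+L1 (α=1/4) → [63/4, 9, 62]
+L2 (α=7/8) → [1463/32, 198, 745/4]
+L3 (α=5/6) → [28663/192, 863/6, 1855/8]
→ [149, 144, 232]


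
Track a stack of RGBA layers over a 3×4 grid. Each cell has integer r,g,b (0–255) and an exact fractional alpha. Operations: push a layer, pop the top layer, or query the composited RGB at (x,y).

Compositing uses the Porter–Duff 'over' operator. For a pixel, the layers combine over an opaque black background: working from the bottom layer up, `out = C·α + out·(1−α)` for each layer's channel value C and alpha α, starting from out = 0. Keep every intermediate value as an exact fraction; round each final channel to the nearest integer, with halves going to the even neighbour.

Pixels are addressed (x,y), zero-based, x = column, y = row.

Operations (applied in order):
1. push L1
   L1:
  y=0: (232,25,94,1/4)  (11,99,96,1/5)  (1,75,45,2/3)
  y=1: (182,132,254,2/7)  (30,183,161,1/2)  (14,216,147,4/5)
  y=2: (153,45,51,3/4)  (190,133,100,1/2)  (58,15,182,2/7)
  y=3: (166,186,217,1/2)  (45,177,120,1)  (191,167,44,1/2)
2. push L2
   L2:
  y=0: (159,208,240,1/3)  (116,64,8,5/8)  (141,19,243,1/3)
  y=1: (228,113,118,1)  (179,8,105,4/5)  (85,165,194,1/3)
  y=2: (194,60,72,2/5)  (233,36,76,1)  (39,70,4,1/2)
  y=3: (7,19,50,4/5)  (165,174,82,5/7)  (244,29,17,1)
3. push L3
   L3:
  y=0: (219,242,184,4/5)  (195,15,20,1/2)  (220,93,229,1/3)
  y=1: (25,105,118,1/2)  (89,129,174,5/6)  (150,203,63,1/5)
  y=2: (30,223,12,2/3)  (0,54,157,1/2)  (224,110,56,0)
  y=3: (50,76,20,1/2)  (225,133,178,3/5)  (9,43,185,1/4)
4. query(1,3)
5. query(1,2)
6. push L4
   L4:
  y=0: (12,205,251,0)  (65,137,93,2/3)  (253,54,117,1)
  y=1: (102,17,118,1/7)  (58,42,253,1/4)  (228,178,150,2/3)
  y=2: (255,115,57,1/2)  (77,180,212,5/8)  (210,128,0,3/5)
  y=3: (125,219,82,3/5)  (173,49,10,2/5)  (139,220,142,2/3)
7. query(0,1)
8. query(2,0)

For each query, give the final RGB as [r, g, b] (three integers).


query (1,3) [L1,L2,L3] — begin 0,0,0
after L1 α=1: [45, 177, 120]
after L2 α=5/7: [915/7, 1224/7, 650/7]
after L3 α=3/5: [1311/7, 5241/35, 5038/35]
rounded: [187, 150, 144]

at x=1,y=2 over L1,L2,L3:
L1 α=1/2: [95, 133/2, 50]
L2 α=1: [233, 36, 76]
L3 α=1/2: [233/2, 45, 233/2]
→ [116, 45, 116]

query (0,1) [L1,L2,L3,L4] — begin 0,0,0
after L1 α=2/7: [52, 264/7, 508/7]
after L2 α=1: [228, 113, 118]
after L3 α=1/2: [253/2, 109, 118]
after L4 α=1/7: [123, 671/7, 118]
= [123, 96, 118]

query (2,0) [L1,L2,L3,L4] — begin 0,0,0
after L1 α=2/3: [2/3, 50, 30]
after L2 α=1/3: [427/9, 119/3, 101]
after L3 α=1/3: [2834/27, 517/9, 431/3]
after L4 α=1: [253, 54, 117]
rounded: [253, 54, 117]


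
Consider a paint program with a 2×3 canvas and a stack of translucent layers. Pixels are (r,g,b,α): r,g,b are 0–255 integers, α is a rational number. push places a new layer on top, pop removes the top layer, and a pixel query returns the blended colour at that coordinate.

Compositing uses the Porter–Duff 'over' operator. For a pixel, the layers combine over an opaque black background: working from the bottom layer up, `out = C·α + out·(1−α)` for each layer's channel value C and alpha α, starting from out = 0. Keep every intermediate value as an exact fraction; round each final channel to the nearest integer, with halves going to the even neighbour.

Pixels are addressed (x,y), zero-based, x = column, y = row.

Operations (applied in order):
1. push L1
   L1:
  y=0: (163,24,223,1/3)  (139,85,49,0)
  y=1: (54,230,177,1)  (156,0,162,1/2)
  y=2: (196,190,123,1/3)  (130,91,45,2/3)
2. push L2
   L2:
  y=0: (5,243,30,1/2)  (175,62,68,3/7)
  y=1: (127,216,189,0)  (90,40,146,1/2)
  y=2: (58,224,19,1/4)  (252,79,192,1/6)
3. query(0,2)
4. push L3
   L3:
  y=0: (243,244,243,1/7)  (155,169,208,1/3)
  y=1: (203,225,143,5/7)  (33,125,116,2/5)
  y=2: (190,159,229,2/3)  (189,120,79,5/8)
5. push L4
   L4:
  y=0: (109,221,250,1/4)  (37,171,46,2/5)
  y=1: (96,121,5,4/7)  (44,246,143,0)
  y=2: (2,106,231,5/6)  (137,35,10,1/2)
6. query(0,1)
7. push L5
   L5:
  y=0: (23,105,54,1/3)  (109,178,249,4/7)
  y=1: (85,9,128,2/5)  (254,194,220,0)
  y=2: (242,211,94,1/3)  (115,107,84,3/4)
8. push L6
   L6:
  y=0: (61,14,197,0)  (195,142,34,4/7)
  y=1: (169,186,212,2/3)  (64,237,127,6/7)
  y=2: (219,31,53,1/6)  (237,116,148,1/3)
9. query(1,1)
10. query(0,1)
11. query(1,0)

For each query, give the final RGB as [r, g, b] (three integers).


(0,2) stack=L1,L2; from [0,0,0]:
after L1 α=1/3: [196/3, 190/3, 41]
after L2 α=1/4: [127/2, 207/2, 71/2]
= [64, 104, 36]

query (0,1) [L1,L2,L3,L4] — begin 0,0,0
L1 α=1: [54, 230, 177]
L2 α=0: [54, 230, 177]
L3 α=5/7: [1123/7, 1585/7, 1069/7]
L4 α=4/7: [6057/49, 8143/49, 3347/49]
= [124, 166, 68]

(1,1) stack=L1,L2,L3,L4,L5,L6; from [0,0,0]:
L1 α=1/2: [78, 0, 81]
L2 α=1/2: [84, 20, 227/2]
L3 α=2/5: [318/5, 62, 229/2]
L4 α=0: [318/5, 62, 229/2]
L5 α=0: [318/5, 62, 229/2]
L6 α=6/7: [2238/35, 212, 1753/14]
→ [64, 212, 125]

(0,1) stack=L1,L2,L3,L4,L5,L6; from [0,0,0]:
L1 α=1: [54, 230, 177]
L2 α=0: [54, 230, 177]
L3 α=5/7: [1123/7, 1585/7, 1069/7]
L4 α=4/7: [6057/49, 8143/49, 3347/49]
L5 α=2/5: [26501/245, 25311/245, 4517/49]
L6 α=2/3: [36437/245, 38817/245, 8431/49]
rounded: [149, 158, 172]

at x=1,y=0 over L1,L2,L3,L4,L5,L6:
L1 α=0: [0, 0, 0]
L2 α=3/7: [75, 186/7, 204/7]
L3 α=1/3: [305/3, 1555/21, 1864/21]
L4 α=2/5: [379/5, 3949/35, 2508/35]
L5 α=4/7: [3317/35, 36767/245, 42384/245]
L6 α=4/7: [37251/245, 249461/1715, 160472/1715]
= [152, 145, 94]


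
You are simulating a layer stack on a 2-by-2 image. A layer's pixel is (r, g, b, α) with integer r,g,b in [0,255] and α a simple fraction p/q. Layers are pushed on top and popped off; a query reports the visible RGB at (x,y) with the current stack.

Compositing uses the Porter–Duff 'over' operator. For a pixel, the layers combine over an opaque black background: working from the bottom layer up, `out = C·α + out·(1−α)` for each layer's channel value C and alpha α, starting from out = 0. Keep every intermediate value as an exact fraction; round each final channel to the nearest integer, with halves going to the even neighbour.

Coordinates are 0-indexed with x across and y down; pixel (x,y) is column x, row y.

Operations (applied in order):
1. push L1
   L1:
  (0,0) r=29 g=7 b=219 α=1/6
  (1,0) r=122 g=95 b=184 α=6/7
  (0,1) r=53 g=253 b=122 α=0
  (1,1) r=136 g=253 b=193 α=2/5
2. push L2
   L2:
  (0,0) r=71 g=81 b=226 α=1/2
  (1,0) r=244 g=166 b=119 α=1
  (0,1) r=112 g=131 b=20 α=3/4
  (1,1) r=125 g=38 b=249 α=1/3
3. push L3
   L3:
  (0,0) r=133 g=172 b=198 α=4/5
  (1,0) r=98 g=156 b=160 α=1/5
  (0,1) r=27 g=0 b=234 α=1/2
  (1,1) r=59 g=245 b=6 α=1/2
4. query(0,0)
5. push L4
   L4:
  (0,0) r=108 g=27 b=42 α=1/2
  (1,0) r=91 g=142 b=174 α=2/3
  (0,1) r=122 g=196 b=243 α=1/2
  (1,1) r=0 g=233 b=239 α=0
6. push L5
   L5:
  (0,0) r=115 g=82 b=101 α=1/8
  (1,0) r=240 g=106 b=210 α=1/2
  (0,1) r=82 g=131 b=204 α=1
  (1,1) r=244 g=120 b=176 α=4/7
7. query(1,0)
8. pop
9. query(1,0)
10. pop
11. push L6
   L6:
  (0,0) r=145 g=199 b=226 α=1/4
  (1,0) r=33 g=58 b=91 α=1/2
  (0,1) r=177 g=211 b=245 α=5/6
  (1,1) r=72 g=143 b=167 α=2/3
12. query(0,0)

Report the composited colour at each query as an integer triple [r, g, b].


at x=0,y=0 over L1,L2,L3:
+L1 (α=1/6) → [29/6, 7/6, 73/2]
+L2 (α=1/2) → [455/12, 493/12, 525/4]
+L3 (α=4/5) → [6839/60, 8749/60, 3693/20]
= [114, 146, 185]

(1,0) stack=L1,L2,L3,L4,L5; from [0,0,0]:
+L1 (α=6/7) → [732/7, 570/7, 1104/7]
+L2 (α=1) → [244, 166, 119]
+L3 (α=1/5) → [1074/5, 164, 636/5]
+L4 (α=2/3) → [1984/15, 448/3, 792/5]
+L5 (α=1/2) → [2792/15, 383/3, 921/5]
rounded: [186, 128, 184]

(1,0) stack=L1,L2,L3,L4; from [0,0,0]:
+L1 (α=6/7) → [732/7, 570/7, 1104/7]
+L2 (α=1) → [244, 166, 119]
+L3 (α=1/5) → [1074/5, 164, 636/5]
+L4 (α=2/3) → [1984/15, 448/3, 792/5]
rounded: [132, 149, 158]

query (0,0) [L1,L2,L3,L6] — begin 0,0,0
after L1 α=1/6: [29/6, 7/6, 73/2]
after L2 α=1/2: [455/12, 493/12, 525/4]
after L3 α=4/5: [6839/60, 8749/60, 3693/20]
after L6 α=1/4: [9739/80, 12729/80, 15599/80]
rounded: [122, 159, 195]


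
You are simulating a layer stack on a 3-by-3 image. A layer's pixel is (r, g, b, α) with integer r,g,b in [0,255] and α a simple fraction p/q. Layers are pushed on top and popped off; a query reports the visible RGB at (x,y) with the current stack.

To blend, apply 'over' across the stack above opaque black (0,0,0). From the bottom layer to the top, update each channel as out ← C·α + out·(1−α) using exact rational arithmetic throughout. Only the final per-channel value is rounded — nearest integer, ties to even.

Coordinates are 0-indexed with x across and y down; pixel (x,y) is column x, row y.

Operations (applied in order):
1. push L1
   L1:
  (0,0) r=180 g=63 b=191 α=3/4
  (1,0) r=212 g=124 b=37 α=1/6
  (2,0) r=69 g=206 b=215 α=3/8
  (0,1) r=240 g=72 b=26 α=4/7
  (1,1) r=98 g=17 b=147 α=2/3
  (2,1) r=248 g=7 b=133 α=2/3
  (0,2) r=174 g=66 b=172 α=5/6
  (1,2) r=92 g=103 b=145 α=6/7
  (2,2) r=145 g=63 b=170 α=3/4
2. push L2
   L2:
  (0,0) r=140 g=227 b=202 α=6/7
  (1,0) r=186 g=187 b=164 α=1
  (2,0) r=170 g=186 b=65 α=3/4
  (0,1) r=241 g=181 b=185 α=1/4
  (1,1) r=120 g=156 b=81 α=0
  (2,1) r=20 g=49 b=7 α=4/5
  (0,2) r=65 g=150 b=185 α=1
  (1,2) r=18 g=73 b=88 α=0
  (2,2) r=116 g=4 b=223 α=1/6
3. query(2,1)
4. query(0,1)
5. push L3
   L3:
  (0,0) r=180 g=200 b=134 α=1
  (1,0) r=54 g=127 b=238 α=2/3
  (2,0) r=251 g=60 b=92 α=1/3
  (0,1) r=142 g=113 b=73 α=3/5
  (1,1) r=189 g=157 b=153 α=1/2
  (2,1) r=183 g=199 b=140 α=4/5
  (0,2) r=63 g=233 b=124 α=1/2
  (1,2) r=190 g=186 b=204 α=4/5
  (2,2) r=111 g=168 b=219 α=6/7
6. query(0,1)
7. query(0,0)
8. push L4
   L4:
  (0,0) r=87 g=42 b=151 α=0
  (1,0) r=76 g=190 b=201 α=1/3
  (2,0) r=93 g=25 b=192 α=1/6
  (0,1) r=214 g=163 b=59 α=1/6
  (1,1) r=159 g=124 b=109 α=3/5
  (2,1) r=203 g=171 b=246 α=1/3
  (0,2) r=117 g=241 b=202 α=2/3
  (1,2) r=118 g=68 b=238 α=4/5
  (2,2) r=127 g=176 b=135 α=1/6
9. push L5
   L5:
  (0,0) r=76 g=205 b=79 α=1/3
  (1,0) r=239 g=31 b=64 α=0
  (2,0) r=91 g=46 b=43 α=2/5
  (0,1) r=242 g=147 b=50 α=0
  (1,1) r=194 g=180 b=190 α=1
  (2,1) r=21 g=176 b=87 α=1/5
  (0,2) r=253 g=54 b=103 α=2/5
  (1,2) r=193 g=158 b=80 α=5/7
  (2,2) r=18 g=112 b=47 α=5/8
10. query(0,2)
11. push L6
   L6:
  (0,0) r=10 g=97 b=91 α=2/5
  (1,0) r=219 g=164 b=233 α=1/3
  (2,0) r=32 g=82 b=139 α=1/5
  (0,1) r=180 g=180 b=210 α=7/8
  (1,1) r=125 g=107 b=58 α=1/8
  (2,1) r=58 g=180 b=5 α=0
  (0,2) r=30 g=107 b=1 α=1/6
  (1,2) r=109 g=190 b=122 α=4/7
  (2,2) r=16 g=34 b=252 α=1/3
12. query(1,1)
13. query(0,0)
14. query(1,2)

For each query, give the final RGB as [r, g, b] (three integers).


(2,1) stack=L1,L2; from [0,0,0]:
after L1 α=2/3: [496/3, 14/3, 266/3]
after L2 α=4/5: [736/15, 602/15, 70/3]
= [49, 40, 23]

query (0,1) [L1,L2] — begin 0,0,0
+L1 (α=4/7) → [960/7, 288/7, 104/7]
+L2 (α=1/4) → [4567/28, 2131/28, 1607/28]
= [163, 76, 57]

(0,1) stack=L1,L2,L3; from [0,0,0]:
after L1 α=4/7: [960/7, 288/7, 104/7]
after L2 α=1/4: [4567/28, 2131/28, 1607/28]
after L3 α=3/5: [10531/70, 6877/70, 4673/70]
= [150, 98, 67]

query (0,0) [L1,L2,L3] — begin 0,0,0
after L1 α=3/4: [135, 189/4, 573/4]
after L2 α=6/7: [975/7, 5637/28, 5421/28]
after L3 α=1: [180, 200, 134]
→ [180, 200, 134]

at x=0,y=2 over L1,L2,L3,L4,L5:
L1 α=5/6: [145, 55, 430/3]
L2 α=1: [65, 150, 185]
L3 α=1/2: [64, 383/2, 309/2]
L4 α=2/3: [298/3, 449/2, 1117/6]
L5 α=2/5: [804/5, 1563/10, 1529/10]
→ [161, 156, 153]

(1,1) stack=L1,L2,L3,L4,L5,L6; from [0,0,0]:
after L1 α=2/3: [196/3, 34/3, 98]
after L2 α=0: [196/3, 34/3, 98]
after L3 α=1/2: [763/6, 505/6, 251/2]
after L4 α=3/5: [2194/15, 1621/15, 578/5]
after L5 α=1: [194, 180, 190]
after L6 α=1/8: [1483/8, 1367/8, 347/2]
rounded: [185, 171, 174]

query (0,0) [L1,L2,L3,L4,L5,L6] — begin 0,0,0
after L1 α=3/4: [135, 189/4, 573/4]
after L2 α=6/7: [975/7, 5637/28, 5421/28]
after L3 α=1: [180, 200, 134]
after L4 α=0: [180, 200, 134]
after L5 α=1/3: [436/3, 605/3, 347/3]
after L6 α=2/5: [456/5, 799/5, 529/5]
→ [91, 160, 106]

query (1,2) [L1,L2,L3,L4,L5,L6] — begin 0,0,0
after L1 α=6/7: [552/7, 618/7, 870/7]
after L2 α=0: [552/7, 618/7, 870/7]
after L3 α=4/5: [5872/35, 5826/35, 6582/35]
after L4 α=4/5: [22392/175, 15346/175, 39902/175]
after L5 α=5/7: [213659/1225, 168942/1225, 149804/1225]
after L6 α=4/7: [1175077/8575, 1437826/8575, 1047212/8575]
rounded: [137, 168, 122]


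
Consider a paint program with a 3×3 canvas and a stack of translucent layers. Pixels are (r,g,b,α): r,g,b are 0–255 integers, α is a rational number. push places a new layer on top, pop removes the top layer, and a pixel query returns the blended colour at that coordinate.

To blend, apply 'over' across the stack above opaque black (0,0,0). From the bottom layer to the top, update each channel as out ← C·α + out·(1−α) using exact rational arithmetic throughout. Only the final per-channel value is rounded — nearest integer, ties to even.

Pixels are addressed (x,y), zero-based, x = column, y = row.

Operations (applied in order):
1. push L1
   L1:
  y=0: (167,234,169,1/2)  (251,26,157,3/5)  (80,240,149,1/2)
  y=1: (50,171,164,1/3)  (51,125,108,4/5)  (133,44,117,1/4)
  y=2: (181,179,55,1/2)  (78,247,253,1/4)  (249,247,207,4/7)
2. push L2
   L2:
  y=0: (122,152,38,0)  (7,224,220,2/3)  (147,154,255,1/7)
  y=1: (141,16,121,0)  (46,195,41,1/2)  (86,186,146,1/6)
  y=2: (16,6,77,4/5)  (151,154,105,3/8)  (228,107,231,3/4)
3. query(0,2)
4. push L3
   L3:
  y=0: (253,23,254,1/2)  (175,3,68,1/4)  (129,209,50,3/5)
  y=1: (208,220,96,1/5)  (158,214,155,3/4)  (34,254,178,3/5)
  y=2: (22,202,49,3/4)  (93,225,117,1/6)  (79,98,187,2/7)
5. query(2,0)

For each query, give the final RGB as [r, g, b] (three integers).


query (0,2) [L1,L2] — begin 0,0,0
after L1 α=1/2: [181/2, 179/2, 55/2]
after L2 α=4/5: [309/10, 227/10, 671/10]
→ [31, 23, 67]

query (2,0) [L1,L2,L3] — begin 0,0,0
+L1 (α=1/2) → [40, 120, 149/2]
+L2 (α=1/7) → [387/7, 874/7, 702/7]
+L3 (α=3/5) → [3483/35, 6137/35, 2454/35]
rounded: [100, 175, 70]


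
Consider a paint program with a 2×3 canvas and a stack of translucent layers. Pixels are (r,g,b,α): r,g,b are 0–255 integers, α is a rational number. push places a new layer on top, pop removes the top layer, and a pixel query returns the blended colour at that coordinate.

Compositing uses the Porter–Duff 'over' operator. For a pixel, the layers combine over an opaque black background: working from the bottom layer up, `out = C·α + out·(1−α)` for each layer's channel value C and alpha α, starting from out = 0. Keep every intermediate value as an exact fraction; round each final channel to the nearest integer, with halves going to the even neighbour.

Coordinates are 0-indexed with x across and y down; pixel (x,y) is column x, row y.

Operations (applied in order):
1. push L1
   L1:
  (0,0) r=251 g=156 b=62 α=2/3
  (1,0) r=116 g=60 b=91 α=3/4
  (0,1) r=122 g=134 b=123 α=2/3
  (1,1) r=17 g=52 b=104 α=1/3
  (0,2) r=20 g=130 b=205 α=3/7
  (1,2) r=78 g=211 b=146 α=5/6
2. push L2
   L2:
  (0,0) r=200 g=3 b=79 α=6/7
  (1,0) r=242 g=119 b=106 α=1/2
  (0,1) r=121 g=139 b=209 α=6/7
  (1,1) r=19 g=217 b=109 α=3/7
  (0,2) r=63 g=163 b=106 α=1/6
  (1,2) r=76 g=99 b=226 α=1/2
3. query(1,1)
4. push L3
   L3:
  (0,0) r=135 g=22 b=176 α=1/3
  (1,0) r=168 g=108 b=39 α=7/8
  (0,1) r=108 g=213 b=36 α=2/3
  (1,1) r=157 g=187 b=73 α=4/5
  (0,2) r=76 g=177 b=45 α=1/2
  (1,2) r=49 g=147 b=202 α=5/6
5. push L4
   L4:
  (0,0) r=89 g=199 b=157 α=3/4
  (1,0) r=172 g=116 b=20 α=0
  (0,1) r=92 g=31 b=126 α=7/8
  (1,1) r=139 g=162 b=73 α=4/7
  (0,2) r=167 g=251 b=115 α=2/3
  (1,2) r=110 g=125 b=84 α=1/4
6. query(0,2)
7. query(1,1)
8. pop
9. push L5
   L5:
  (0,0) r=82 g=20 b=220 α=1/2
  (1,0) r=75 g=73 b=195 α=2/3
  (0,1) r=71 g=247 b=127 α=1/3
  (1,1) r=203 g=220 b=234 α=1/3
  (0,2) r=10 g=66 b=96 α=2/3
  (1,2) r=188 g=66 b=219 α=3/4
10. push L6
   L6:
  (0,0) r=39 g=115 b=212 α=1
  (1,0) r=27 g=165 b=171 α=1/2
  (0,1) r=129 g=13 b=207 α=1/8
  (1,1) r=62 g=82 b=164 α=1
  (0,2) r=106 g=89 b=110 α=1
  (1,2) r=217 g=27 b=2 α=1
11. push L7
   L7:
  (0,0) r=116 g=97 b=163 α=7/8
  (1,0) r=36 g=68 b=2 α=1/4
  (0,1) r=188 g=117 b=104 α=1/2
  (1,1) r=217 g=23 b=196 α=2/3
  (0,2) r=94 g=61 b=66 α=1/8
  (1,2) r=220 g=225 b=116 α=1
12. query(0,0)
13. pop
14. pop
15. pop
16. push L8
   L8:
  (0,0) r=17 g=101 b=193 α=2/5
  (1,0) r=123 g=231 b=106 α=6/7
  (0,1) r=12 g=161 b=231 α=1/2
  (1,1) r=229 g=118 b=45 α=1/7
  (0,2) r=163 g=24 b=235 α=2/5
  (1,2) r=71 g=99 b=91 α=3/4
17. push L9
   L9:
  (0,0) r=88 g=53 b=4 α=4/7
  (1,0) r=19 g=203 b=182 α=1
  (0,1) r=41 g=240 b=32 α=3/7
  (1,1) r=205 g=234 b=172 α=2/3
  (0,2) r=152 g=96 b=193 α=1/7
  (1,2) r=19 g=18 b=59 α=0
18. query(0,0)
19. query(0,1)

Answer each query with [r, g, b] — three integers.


(1,1) stack=L1,L2; from [0,0,0]:
L1 α=1/3: [17/3, 52/3, 104/3]
L2 α=3/7: [239/21, 2161/21, 1397/21]
= [11, 103, 67]

query (0,2) [L1,L2,L3,L4] — begin 0,0,0
after L1 α=3/7: [60/7, 390/7, 615/7]
after L2 α=1/6: [247/14, 3091/42, 3817/42]
after L3 α=1/2: [1311/28, 10525/84, 5707/84]
after L4 α=2/3: [10663/84, 52693/252, 25027/252]
= [127, 209, 99]

(1,1) stack=L1,L2,L3,L4; from [0,0,0]:
after L1 α=1/3: [17/3, 52/3, 104/3]
after L2 α=3/7: [239/21, 2161/21, 1397/21]
after L3 α=4/5: [13427/105, 17869/105, 7529/105]
after L4 α=4/7: [32887/245, 40549/245, 17749/245]
= [134, 166, 72]

at x=0,y=0 over L1,L2,L3,L5,L6,L7:
+L1 (α=2/3) → [502/3, 104, 124/3]
+L2 (α=6/7) → [586/3, 122/7, 1546/21]
+L3 (α=1/3) → [1577/9, 398/21, 6788/63]
+L5 (α=1/2) → [2315/18, 409/21, 10324/63]
+L6 (α=1) → [39, 115, 212]
+L7 (α=7/8) → [851/8, 397/4, 1353/8]
→ [106, 99, 169]

query (0,0) [L1,L2,L3,L8,L9] — begin 0,0,0
L1 α=2/3: [502/3, 104, 124/3]
L2 α=6/7: [586/3, 122/7, 1546/21]
L3 α=1/3: [1577/9, 398/21, 6788/63]
L8 α=2/5: [1679/15, 1812/35, 14894/105]
L9 α=4/7: [3439/35, 12856/245, 15454/245]
→ [98, 52, 63]

(0,1) stack=L1,L2,L3,L8,L9; from [0,0,0]:
L1 α=2/3: [244/3, 268/3, 82]
L2 α=6/7: [346/3, 2770/21, 1336/7]
L3 α=2/3: [994/9, 11716/63, 1840/21]
L8 α=1/2: [551/9, 21859/126, 6691/42]
L9 α=3/7: [473/9, 89078/441, 15398/147]
→ [53, 202, 105]
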